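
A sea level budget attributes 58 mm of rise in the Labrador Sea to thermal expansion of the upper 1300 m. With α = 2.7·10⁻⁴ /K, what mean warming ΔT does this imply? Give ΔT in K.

0.17 K

ΔT = Δh/(αH) = 0.058 / (2.7×10⁻⁴ × 1300) ≈ 0.1652 K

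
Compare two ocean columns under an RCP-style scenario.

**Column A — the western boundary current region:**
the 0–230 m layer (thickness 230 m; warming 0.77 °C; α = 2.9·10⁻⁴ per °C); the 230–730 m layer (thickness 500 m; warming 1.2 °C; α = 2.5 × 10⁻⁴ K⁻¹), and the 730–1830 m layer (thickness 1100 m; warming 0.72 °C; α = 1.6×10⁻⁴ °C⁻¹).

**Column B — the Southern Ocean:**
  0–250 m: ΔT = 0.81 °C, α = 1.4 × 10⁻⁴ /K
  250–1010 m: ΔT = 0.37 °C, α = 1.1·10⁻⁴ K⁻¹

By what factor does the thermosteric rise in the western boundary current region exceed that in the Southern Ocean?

5.5

A 0.77 × 230 × 2.9×10⁻⁴ = 0.051359 m
A 500 × 2.5×10⁻⁴ × 1.2 = 0.15000 m
A 0.72 × 1100 × 1.6×10⁻⁴ = 0.12672 m
A total: 0.328079 m
B 250 × 0.81 × 1.4×10⁻⁴ = 0.02835 m
B Layer 2: 760 × 1.1×10⁻⁴ × 0.37 = 0.030932 m
B total: 0.059282 m
Ratio: 0.328079 / 0.059282 ≈ 5.534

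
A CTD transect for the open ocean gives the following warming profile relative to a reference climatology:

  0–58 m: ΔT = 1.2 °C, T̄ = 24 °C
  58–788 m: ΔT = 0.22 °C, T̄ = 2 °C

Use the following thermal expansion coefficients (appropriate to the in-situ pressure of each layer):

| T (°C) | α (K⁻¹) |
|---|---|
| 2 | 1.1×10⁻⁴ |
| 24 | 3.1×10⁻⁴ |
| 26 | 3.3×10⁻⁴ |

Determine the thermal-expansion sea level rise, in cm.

about 3.9 cm

Layer 1 at 24 °C → α = 3.1×10⁻⁴ K⁻¹
Layer 2 at 2 °C → α = 1.1×10⁻⁴ K⁻¹
3.1×10⁻⁴ × 58 × 1.2 = 0.021576 m
Layer 2: 730 × 0.22 × 1.1×10⁻⁴ = 0.017666 m
Δh = 0.021576 + 0.017666 = 0.039242 m ≈ 3.9 cm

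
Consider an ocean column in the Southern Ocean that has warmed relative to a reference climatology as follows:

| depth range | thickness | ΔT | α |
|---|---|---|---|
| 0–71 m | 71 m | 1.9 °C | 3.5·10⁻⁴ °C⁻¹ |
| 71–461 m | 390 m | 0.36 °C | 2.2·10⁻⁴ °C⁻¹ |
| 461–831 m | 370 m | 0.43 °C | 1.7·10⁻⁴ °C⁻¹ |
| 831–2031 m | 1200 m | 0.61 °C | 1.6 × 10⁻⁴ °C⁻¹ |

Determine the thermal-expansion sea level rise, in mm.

220 mm of thermosteric rise

0–71 m: 3.5×10⁻⁴ × 1.9 × 71 = 0.047215 m
71–461 m: 2.2×10⁻⁴ × 390 × 0.36 = 0.030888 m
370 × 0.43 × 1.7×10⁻⁴ = 0.027047 m
0.61 × 1200 × 1.6×10⁻⁴ = 0.11712 m
Δh = 0.047215 + 0.030888 + 0.027047 + 0.11712 = 0.22227 m ≈ 220 mm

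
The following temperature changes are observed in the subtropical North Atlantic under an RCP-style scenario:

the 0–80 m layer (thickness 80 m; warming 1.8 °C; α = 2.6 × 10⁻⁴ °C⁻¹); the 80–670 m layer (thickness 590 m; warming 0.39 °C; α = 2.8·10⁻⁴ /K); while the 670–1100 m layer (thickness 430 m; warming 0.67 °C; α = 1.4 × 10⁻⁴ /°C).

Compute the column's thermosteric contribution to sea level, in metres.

0.142 m of thermosteric rise

0–80 m: 2.6×10⁻⁴ × 80 × 1.8 = 0.03744 m
Layer 2: 0.39 × 590 × 2.8×10⁻⁴ = 0.064428 m
430 × 1.4×10⁻⁴ × 0.67 = 0.040334 m
Δh = 0.03744 + 0.064428 + 0.040334 = 0.142202 m ≈ 0.142 m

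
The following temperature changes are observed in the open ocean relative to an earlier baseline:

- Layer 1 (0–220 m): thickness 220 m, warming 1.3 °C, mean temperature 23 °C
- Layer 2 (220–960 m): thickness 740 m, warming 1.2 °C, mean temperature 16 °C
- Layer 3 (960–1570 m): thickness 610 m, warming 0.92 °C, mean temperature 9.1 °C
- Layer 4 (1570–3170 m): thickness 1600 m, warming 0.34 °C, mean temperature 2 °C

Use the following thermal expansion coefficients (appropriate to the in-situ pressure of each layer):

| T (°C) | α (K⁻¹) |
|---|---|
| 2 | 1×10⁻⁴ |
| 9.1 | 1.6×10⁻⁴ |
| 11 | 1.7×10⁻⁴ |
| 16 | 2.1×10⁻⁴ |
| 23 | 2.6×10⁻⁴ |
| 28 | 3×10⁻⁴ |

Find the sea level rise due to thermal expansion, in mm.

Δh ≈ 405 mm

Layer 1 at 23 °C → α = 2.6×10⁻⁴ K⁻¹
Layer 2 at 16 °C → α = 2.1×10⁻⁴ K⁻¹
Layer 3 at 9.1 °C → α = 1.6×10⁻⁴ K⁻¹
Layer 4 at 2 °C → α = 1×10⁻⁴ K⁻¹
220 × 1.3 × 2.6×10⁻⁴ = 0.07436 m
220–960 m: 2.1×10⁻⁴ × 740 × 1.2 = 0.18648 m
Layer 3: 1.6×10⁻⁴ × 0.92 × 610 = 0.089792 m
1×10⁻⁴ × 1600 × 0.34 = 0.05440 m
Δh = 0.07436 + 0.18648 + 0.089792 + 0.05440 = 0.405032 m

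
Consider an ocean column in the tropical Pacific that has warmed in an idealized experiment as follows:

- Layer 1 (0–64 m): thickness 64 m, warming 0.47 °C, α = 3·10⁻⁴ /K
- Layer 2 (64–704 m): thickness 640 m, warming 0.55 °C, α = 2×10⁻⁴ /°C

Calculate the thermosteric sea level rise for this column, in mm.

about 79 mm

Layer 1: 64 × 3×10⁻⁴ × 0.47 = 0.009024 m
2×10⁻⁴ × 0.55 × 640 = 0.07040 m
Δh = 0.009024 + 0.07040 = 0.079424 m ≈ 79 mm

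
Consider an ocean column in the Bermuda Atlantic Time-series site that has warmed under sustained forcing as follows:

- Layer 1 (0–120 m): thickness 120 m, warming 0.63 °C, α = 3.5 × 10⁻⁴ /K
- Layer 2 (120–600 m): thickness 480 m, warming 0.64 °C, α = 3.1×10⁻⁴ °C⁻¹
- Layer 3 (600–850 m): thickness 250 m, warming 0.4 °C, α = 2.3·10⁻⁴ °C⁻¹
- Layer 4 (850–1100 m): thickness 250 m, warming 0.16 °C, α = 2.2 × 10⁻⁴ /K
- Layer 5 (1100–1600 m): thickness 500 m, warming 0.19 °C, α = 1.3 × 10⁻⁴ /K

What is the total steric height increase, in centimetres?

Δh = 16.6 cm

3.5×10⁻⁴ × 120 × 0.63 = 0.02646 m
Layer 2: 3.1×10⁻⁴ × 480 × 0.64 = 0.095232 m
2.3×10⁻⁴ × 0.4 × 250 = 0.02300 m
850–1100 m: 2.2×10⁻⁴ × 0.16 × 250 = 0.00880 m
1100–1600 m: 500 × 0.19 × 1.3×10⁻⁴ = 0.01235 m
Δh = 0.02646 + 0.095232 + 0.02300 + 0.00880 + 0.01235 = 0.165842 m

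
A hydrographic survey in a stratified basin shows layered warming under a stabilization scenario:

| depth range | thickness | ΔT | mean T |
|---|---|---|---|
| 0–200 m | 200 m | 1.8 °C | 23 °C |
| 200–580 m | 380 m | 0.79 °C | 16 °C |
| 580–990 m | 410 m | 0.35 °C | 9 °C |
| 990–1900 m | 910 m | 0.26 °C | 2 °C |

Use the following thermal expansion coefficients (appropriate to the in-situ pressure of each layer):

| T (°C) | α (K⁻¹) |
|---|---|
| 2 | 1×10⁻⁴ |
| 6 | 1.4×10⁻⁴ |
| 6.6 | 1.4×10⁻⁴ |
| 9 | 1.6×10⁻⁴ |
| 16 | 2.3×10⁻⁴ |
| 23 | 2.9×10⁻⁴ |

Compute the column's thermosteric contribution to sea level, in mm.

Layer 1 at 23 °C → α = 2.9×10⁻⁴ K⁻¹
Layer 2 at 16 °C → α = 2.3×10⁻⁴ K⁻¹
Layer 3 at 9 °C → α = 1.6×10⁻⁴ K⁻¹
Layer 4 at 2 °C → α = 1×10⁻⁴ K⁻¹
200 × 2.9×10⁻⁴ × 1.8 = 0.10440 m
Layer 2: 0.79 × 2.3×10⁻⁴ × 380 = 0.069046 m
0.35 × 410 × 1.6×10⁻⁴ = 0.02296 m
990–1900 m: 0.26 × 1×10⁻⁴ × 910 = 0.02366 m
Δh = 0.10440 + 0.069046 + 0.02296 + 0.02366 = 0.220066 m ≈ 220 mm

220 mm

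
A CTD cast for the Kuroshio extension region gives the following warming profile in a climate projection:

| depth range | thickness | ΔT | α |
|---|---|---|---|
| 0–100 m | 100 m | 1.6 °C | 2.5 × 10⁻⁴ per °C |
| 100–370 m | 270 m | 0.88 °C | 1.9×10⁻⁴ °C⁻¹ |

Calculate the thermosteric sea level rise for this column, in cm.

0–100 m: 1.6 × 2.5×10⁻⁴ × 100 = 0.04000 m
Layer 2: 0.88 × 270 × 1.9×10⁻⁴ = 0.045144 m
Δh = 0.04000 + 0.045144 = 0.085144 m ≈ 8.51 cm

about 8.51 cm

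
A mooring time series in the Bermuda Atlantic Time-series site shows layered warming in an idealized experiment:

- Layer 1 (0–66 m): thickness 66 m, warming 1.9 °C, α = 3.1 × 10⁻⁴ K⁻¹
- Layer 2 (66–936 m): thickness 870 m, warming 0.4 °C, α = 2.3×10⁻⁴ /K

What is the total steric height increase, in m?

about 0.119 m

0–66 m: 3.1×10⁻⁴ × 66 × 1.9 = 0.038874 m
Layer 2: 2.3×10⁻⁴ × 0.4 × 870 = 0.08004 m
Δh = 0.038874 + 0.08004 = 0.118914 m ≈ 0.119 m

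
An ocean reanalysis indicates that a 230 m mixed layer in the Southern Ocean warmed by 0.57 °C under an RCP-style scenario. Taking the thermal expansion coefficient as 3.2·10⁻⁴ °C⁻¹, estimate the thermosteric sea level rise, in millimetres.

Δh = αΔT·H = 3.2×10⁻⁴ × 0.57 × 230 = 0.041952 m

42 mm of thermosteric rise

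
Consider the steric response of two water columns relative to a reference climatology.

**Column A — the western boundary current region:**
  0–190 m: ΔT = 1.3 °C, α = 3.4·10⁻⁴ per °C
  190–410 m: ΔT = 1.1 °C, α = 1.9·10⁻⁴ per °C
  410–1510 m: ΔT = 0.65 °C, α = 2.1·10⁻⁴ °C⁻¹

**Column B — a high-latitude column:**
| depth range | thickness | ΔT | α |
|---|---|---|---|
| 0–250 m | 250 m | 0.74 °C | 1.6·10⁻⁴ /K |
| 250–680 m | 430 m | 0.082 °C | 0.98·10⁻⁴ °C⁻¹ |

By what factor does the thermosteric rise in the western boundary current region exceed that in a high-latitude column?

A 0–190 m: 1.3 × 190 × 3.4×10⁻⁴ = 0.08398 m
A 1.9×10⁻⁴ × 1.1 × 220 = 0.04598 m
A Layer 3: 2.1×10⁻⁴ × 0.65 × 1100 = 0.15015 m
A total: 0.28011 m
B 0–250 m: 250 × 1.6×10⁻⁴ × 0.74 = 0.02960 m
B Layer 2: 0.98×10⁻⁴ × 0.082 × 430 = 0.00345548 m
B total: 0.03305548 m
Ratio: 0.28011 / 0.03305548 ≈ 8.474

≈ 8.5×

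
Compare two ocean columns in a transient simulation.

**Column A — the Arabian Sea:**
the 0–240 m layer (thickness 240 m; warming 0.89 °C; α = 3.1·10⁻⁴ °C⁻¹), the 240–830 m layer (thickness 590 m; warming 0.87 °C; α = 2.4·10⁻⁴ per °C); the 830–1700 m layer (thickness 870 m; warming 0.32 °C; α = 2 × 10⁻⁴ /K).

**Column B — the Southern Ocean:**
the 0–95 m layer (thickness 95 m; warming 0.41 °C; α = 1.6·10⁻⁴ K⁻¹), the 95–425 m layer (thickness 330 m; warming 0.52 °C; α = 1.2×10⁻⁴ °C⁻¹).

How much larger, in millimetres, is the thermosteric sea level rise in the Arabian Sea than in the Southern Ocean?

A 0–240 m: 0.89 × 3.1×10⁻⁴ × 240 = 0.066216 m
A 240–830 m: 590 × 0.87 × 2.4×10⁻⁴ = 0.123192 m
A Layer 3: 0.32 × 2×10⁻⁴ × 870 = 0.05568 m
A total: 0.245088 m
B 95 × 1.6×10⁻⁴ × 0.41 = 0.006232 m
B 0.52 × 330 × 1.2×10⁻⁴ = 0.020592 m
B total: 0.026824 m
Difference: 0.245088 − 0.026824 = 0.218264 m

218 mm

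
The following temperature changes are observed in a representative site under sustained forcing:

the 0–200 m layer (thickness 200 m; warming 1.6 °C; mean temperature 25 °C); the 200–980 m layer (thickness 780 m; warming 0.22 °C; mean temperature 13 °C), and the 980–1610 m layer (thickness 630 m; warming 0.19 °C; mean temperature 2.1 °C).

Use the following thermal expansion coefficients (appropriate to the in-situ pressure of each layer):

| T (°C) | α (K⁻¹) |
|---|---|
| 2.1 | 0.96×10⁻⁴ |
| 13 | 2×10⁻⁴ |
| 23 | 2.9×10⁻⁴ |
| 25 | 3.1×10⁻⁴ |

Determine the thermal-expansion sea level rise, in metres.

Δh ≈ 0.15 m

Layer 1 at 25 °C → α = 3.1×10⁻⁴ K⁻¹
Layer 2 at 13 °C → α = 2×10⁻⁴ K⁻¹
Layer 3 at 2.1 °C → α = 0.96×10⁻⁴ K⁻¹
200 × 1.6 × 3.1×10⁻⁴ = 0.09920 m
Layer 2: 0.22 × 2×10⁻⁴ × 780 = 0.03432 m
980–1610 m: 0.96×10⁻⁴ × 630 × 0.19 = 0.0114912 m
Δh = 0.09920 + 0.03432 + 0.0114912 = 0.1450112 m ≈ 0.15 m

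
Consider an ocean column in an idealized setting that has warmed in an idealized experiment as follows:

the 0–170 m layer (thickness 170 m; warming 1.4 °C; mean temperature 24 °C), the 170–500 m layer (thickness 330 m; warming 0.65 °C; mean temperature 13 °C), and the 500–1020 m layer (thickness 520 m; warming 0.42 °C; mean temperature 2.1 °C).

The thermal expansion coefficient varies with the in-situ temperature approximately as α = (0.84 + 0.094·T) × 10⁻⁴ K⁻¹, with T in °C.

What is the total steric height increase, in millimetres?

140 mm of thermosteric rise

Layer 1: α = (0.84 + 0.094×24)×10⁻⁴ = 3.096×10⁻⁴ K⁻¹
Layer 2: α = (0.84 + 0.094×13)×10⁻⁴ = 2.062×10⁻⁴ K⁻¹
Layer 3: α = (0.84 + 0.094×2.1)×10⁻⁴ = 1.0374×10⁻⁴ K⁻¹
0–170 m: 3.096×10⁻⁴ × 1.4 × 170 = 0.0736848 m
2.062×10⁻⁴ × 330 × 0.65 = 0.0442299 m
0.42 × 1.0374×10⁻⁴ × 520 = 0.022656816 m
Δh = 0.0736848 + 0.0442299 + 0.022656816 = 0.140571516 m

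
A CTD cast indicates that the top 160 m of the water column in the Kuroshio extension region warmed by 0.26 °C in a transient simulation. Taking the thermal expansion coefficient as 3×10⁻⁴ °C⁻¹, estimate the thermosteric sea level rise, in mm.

Δh = 12 mm

Δh = αΔT·H = 3×10⁻⁴ × 0.26 × 160 = 0.01248 m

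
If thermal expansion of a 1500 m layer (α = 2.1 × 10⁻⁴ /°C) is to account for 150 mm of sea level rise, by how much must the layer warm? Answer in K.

about 0.476 K

ΔT = Δh/(αH) = 0.15 / (2.1×10⁻⁴ × 1500) ≈ 0.4762 K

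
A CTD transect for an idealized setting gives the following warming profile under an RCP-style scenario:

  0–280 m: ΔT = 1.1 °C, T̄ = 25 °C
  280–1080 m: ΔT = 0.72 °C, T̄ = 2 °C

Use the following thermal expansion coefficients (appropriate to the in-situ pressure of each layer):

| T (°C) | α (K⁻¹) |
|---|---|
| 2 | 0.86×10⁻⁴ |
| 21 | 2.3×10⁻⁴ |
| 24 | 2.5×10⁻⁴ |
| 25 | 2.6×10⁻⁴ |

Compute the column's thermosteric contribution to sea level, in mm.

Layer 1 at 25 °C → α = 2.6×10⁻⁴ K⁻¹
Layer 2 at 2 °C → α = 0.86×10⁻⁴ K⁻¹
1.1 × 2.6×10⁻⁴ × 280 = 0.08008 m
Layer 2: 0.72 × 0.86×10⁻⁴ × 800 = 0.049536 m
Δh = 0.08008 + 0.049536 = 0.129616 m ≈ 130 mm

130 mm of thermosteric rise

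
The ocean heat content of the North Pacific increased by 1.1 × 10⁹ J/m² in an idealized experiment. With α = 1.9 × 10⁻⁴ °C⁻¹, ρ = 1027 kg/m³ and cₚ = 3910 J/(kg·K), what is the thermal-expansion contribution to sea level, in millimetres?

Δh = 52.0 mm

Δh = αQ/(ρcₚ) = 1.9×10⁻⁴ × 1.1×10⁹ / (1027 × 3910) ≈ 0.052047 m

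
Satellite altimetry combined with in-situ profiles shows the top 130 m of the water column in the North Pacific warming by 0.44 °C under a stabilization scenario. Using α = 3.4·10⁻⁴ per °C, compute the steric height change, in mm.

Δh = αΔT·H = 3.4×10⁻⁴ × 0.44 × 130 = 0.019448 m

about 19 mm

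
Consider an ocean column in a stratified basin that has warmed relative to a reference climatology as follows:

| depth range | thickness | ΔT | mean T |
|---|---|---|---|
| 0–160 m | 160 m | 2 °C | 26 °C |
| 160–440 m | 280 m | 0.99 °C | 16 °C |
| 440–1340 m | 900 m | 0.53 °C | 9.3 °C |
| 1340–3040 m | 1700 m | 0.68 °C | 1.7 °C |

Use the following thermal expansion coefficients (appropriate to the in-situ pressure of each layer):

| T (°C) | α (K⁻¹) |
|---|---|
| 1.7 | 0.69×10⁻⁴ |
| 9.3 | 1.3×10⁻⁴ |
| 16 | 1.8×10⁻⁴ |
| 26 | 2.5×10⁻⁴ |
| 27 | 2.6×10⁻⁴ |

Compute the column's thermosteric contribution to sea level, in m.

Δh = 0.272 m

Layer 1 at 26 °C → α = 2.5×10⁻⁴ K⁻¹
Layer 2 at 16 °C → α = 1.8×10⁻⁴ K⁻¹
Layer 3 at 9.3 °C → α = 1.3×10⁻⁴ K⁻¹
Layer 4 at 1.7 °C → α = 0.69×10⁻⁴ K⁻¹
160 × 2 × 2.5×10⁻⁴ = 0.08000 m
Layer 2: 0.99 × 280 × 1.8×10⁻⁴ = 0.049896 m
900 × 1.3×10⁻⁴ × 0.53 = 0.06201 m
1340–3040 m: 0.69×10⁻⁴ × 0.68 × 1700 = 0.079764 m
Δh = 0.08000 + 0.049896 + 0.06201 + 0.079764 = 0.27167 m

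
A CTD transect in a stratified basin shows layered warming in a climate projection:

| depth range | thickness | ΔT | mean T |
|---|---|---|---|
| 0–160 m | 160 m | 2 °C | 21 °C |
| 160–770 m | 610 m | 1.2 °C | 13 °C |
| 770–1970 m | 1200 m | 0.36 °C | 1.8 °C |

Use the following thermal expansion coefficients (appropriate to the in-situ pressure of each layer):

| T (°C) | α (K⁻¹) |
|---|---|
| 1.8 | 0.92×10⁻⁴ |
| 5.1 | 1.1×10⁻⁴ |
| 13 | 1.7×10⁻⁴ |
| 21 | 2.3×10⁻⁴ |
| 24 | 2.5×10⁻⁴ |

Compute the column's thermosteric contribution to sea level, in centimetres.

24 cm

Layer 1 at 21 °C → α = 2.3×10⁻⁴ K⁻¹
Layer 2 at 13 °C → α = 1.7×10⁻⁴ K⁻¹
Layer 3 at 1.8 °C → α = 0.92×10⁻⁴ K⁻¹
2.3×10⁻⁴ × 2 × 160 = 0.07360 m
160–770 m: 610 × 1.2 × 1.7×10⁻⁴ = 0.12444 m
0.36 × 0.92×10⁻⁴ × 1200 = 0.039744 m
Δh = 0.07360 + 0.12444 + 0.039744 = 0.237784 m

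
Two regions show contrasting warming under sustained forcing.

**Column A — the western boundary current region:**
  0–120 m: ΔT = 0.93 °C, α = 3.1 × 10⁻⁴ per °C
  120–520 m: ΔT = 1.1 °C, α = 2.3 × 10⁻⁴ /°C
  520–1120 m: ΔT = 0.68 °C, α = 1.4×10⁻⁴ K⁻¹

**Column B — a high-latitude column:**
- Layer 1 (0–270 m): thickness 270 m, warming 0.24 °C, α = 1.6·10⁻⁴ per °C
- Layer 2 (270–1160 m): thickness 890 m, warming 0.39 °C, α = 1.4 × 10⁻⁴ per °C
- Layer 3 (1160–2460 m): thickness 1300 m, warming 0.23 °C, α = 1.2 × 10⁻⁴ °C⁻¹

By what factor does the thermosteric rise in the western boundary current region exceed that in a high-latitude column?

2.0

A 0–120 m: 3.1×10⁻⁴ × 0.93 × 120 = 0.034596 m
A 120–520 m: 400 × 1.1 × 2.3×10⁻⁴ = 0.10120 m
A Layer 3: 600 × 1.4×10⁻⁴ × 0.68 = 0.05712 m
A total: 0.192916 m
B 0–270 m: 1.6×10⁻⁴ × 0.24 × 270 = 0.010368 m
B 270–1160 m: 1.4×10⁻⁴ × 0.39 × 890 = 0.048594 m
B Layer 3: 1.2×10⁻⁴ × 1300 × 0.23 = 0.03588 m
B total: 0.094842 m
Ratio: 0.192916 / 0.094842 ≈ 2.034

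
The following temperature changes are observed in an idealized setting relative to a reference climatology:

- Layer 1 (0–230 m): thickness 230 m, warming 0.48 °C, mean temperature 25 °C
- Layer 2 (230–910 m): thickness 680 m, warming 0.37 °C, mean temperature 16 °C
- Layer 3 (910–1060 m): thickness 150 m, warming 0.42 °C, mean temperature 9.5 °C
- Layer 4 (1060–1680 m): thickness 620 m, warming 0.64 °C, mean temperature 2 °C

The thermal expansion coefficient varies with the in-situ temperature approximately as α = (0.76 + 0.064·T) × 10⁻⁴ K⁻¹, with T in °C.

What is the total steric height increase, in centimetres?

Layer 1: α = (0.76 + 0.064×25)×10⁻⁴ = 2.36×10⁻⁴ K⁻¹
Layer 2: α = (0.76 + 0.064×16)×10⁻⁴ = 1.784×10⁻⁴ K⁻¹
Layer 3: α = (0.76 + 0.064×9.5)×10⁻⁴ = 1.368×10⁻⁴ K⁻¹
Layer 4: α = (0.76 + 0.064×2)×10⁻⁴ = 0.888×10⁻⁴ K⁻¹
2.36×10⁻⁴ × 0.48 × 230 = 0.0260544 m
Layer 2: 680 × 1.784×10⁻⁴ × 0.37 = 0.04488544 m
910–1060 m: 1.368×10⁻⁴ × 150 × 0.42 = 0.0086184 m
620 × 0.888×10⁻⁴ × 0.64 = 0.03523584 m
Δh = 0.0260544 + 0.04488544 + 0.0086184 + 0.03523584 = 0.11479408 m ≈ 11 cm

11 cm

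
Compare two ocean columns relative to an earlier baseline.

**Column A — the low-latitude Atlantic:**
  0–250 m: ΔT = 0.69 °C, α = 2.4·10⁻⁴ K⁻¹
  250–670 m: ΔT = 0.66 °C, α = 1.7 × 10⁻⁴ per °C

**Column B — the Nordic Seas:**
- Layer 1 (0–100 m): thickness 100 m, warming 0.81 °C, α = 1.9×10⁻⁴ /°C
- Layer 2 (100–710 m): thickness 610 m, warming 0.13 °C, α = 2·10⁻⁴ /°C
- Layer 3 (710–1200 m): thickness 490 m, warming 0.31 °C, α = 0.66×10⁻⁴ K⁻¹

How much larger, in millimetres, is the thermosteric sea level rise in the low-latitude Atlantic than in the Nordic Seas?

A 0–250 m: 2.4×10⁻⁴ × 250 × 0.69 = 0.04140 m
A 420 × 1.7×10⁻⁴ × 0.66 = 0.047124 m
A total: 0.088524 m
B 0–100 m: 1.9×10⁻⁴ × 100 × 0.81 = 0.01539 m
B Layer 2: 610 × 2×10⁻⁴ × 0.13 = 0.01586 m
B 710–1200 m: 0.66×10⁻⁴ × 0.31 × 490 = 0.0100254 m
B total: 0.0412754 m
Difference: 0.088524 − 0.0412754 = 0.0472486 m

Δh_A − Δh_B ≈ 47 mm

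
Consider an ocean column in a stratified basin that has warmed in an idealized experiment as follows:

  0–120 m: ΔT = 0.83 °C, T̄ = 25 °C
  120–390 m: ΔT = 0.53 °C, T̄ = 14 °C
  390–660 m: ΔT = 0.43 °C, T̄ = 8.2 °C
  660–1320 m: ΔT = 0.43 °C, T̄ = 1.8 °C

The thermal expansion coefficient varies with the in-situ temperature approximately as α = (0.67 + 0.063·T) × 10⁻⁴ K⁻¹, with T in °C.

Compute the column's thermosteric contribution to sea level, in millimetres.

Δh = 80.6 mm

Layer 1: α = (0.67 + 0.063×25)×10⁻⁴ = 2.245×10⁻⁴ K⁻¹
Layer 2: α = (0.67 + 0.063×14)×10⁻⁴ = 1.552×10⁻⁴ K⁻¹
Layer 3: α = (0.67 + 0.063×8.2)×10⁻⁴ = 1.1866×10⁻⁴ K⁻¹
Layer 4: α = (0.67 + 0.063×1.8)×10⁻⁴ = 0.7834×10⁻⁴ K⁻¹
0.83 × 2.245×10⁻⁴ × 120 = 0.0223602 m
Layer 2: 0.53 × 270 × 1.552×10⁻⁴ = 0.02220912 m
390–660 m: 270 × 0.43 × 1.1866×10⁻⁴ = 0.013776426 m
660–1320 m: 0.43 × 0.7834×10⁻⁴ × 660 = 0.022232892 m
Δh = 0.0223602 + 0.02220912 + 0.013776426 + 0.022232892 = 0.080578638 m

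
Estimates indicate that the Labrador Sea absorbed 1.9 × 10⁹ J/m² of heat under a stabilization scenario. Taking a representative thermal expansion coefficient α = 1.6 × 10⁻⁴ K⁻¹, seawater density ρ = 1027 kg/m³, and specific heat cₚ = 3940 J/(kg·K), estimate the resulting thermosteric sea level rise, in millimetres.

Δh = 75 mm

Δh = αQ/(ρcₚ) = 1.6×10⁻⁴ × 1.9×10⁹ / (1027 × 3940) ≈ 0.075129 m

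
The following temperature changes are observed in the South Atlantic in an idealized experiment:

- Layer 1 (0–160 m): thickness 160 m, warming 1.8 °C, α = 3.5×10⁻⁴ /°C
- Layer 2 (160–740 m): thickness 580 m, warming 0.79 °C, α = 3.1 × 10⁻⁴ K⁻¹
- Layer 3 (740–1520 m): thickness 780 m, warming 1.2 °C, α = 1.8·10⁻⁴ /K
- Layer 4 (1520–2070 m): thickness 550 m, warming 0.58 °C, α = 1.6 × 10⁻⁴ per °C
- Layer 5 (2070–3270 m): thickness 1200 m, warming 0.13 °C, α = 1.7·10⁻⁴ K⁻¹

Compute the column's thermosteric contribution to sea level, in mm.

0–160 m: 3.5×10⁻⁴ × 160 × 1.8 = 0.10080 m
580 × 3.1×10⁻⁴ × 0.79 = 0.142042 m
Layer 3: 780 × 1.8×10⁻⁴ × 1.2 = 0.16848 m
1520–2070 m: 550 × 0.58 × 1.6×10⁻⁴ = 0.05104 m
0.13 × 1200 × 1.7×10⁻⁴ = 0.02652 m
Δh = 0.10080 + 0.142042 + 0.16848 + 0.05104 + 0.02652 = 0.488882 m

Δh ≈ 489 mm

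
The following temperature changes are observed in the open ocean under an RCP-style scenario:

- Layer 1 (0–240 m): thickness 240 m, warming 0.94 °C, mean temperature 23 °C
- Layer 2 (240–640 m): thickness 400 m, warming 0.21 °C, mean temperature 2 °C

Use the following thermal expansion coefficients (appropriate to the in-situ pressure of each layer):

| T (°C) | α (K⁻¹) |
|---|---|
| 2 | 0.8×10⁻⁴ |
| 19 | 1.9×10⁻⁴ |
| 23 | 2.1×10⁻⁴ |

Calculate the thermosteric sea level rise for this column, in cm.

about 5.41 cm

Layer 1 at 23 °C → α = 2.1×10⁻⁴ K⁻¹
Layer 2 at 2 °C → α = 0.8×10⁻⁴ K⁻¹
2.1×10⁻⁴ × 0.94 × 240 = 0.047376 m
Layer 2: 0.8×10⁻⁴ × 0.21 × 400 = 0.00672 m
Δh = 0.047376 + 0.00672 = 0.054096 m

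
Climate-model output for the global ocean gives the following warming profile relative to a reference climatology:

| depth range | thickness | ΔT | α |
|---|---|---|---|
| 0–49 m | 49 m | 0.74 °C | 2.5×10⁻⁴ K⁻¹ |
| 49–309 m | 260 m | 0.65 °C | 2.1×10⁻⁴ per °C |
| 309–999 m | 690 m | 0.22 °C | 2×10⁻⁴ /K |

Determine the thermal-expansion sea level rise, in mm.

0–49 m: 0.74 × 2.5×10⁻⁴ × 49 = 0.009065 m
Layer 2: 2.1×10⁻⁴ × 0.65 × 260 = 0.03549 m
2×10⁻⁴ × 690 × 0.22 = 0.03036 m
Δh = 0.009065 + 0.03549 + 0.03036 = 0.074915 m ≈ 74.9 mm

Δh ≈ 74.9 mm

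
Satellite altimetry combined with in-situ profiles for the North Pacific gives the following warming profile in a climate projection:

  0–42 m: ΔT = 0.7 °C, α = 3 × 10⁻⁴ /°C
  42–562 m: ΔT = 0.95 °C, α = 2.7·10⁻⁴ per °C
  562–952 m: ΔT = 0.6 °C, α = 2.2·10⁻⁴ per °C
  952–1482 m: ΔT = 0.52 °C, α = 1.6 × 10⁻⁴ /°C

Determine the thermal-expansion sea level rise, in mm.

Δh = 238 mm

42 × 3×10⁻⁴ × 0.7 = 0.00882 m
2.7×10⁻⁴ × 0.95 × 520 = 0.13338 m
2.2×10⁻⁴ × 0.6 × 390 = 0.05148 m
952–1482 m: 1.6×10⁻⁴ × 0.52 × 530 = 0.044096 m
Δh = 0.00882 + 0.13338 + 0.05148 + 0.044096 = 0.237776 m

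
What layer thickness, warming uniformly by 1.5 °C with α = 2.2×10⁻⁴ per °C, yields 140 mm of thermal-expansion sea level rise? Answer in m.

H ≈ 420 m

H = Δh/(αΔT) = 0.14 / (2.2×10⁻⁴ × 1.5) ≈ 424.2 m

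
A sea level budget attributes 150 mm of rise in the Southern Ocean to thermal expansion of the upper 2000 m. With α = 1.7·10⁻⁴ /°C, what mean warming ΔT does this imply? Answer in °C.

about 0.441 °C

ΔT = Δh/(αH) = 0.15 / (1.7×10⁻⁴ × 2000) ≈ 0.4412 °C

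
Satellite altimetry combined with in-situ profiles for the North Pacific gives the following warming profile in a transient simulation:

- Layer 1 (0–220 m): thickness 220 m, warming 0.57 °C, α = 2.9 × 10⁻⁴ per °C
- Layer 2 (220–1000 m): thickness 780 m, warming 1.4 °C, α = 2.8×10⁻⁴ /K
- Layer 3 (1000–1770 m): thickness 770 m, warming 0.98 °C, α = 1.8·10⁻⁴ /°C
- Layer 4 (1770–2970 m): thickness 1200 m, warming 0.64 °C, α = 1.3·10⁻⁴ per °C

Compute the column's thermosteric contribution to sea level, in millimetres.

578 mm

0–220 m: 0.57 × 2.9×10⁻⁴ × 220 = 0.036366 m
220–1000 m: 1.4 × 780 × 2.8×10⁻⁴ = 0.30576 m
Layer 3: 0.98 × 770 × 1.8×10⁻⁴ = 0.135828 m
1.3×10⁻⁴ × 0.64 × 1200 = 0.09984 m
Δh = 0.036366 + 0.30576 + 0.135828 + 0.09984 = 0.577794 m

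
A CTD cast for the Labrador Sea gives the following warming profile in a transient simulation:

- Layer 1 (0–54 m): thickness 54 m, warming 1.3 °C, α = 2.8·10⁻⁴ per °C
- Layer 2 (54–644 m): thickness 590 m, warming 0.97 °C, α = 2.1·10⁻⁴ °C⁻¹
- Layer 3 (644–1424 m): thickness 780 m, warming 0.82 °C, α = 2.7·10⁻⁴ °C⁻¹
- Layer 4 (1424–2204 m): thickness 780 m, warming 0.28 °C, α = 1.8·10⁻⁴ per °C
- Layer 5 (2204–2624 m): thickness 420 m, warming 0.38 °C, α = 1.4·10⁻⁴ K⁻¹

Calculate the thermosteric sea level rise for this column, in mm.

Δh = 370 mm

0–54 m: 1.3 × 2.8×10⁻⁴ × 54 = 0.019656 m
54–644 m: 590 × 2.1×10⁻⁴ × 0.97 = 0.120183 m
0.82 × 2.7×10⁻⁴ × 780 = 0.172692 m
Layer 4: 1.8×10⁻⁴ × 0.28 × 780 = 0.039312 m
2204–2624 m: 420 × 1.4×10⁻⁴ × 0.38 = 0.022344 m
Δh = 0.019656 + 0.120183 + 0.172692 + 0.039312 + 0.022344 = 0.374187 m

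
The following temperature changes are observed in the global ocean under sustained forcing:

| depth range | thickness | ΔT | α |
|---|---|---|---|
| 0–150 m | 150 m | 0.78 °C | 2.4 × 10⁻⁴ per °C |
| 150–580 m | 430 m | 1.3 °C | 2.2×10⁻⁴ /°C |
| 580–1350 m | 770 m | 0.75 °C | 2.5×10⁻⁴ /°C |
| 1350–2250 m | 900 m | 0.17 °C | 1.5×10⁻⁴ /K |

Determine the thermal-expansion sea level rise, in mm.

Δh = 318 mm

Layer 1: 150 × 2.4×10⁻⁴ × 0.78 = 0.02808 m
Layer 2: 2.2×10⁻⁴ × 1.3 × 430 = 0.12298 m
770 × 2.5×10⁻⁴ × 0.75 = 0.144375 m
Layer 4: 0.17 × 900 × 1.5×10⁻⁴ = 0.02295 m
Δh = 0.02808 + 0.12298 + 0.144375 + 0.02295 = 0.318385 m ≈ 318 mm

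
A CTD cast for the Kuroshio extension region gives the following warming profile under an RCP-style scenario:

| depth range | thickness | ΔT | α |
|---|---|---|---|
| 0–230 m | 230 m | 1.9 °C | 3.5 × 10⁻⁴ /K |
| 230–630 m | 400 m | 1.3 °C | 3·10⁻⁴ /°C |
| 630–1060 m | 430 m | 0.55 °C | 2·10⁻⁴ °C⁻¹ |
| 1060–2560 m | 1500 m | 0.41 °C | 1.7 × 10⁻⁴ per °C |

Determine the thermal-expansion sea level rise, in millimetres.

460 mm of thermosteric rise

Layer 1: 3.5×10⁻⁴ × 1.9 × 230 = 0.15295 m
230–630 m: 3×10⁻⁴ × 1.3 × 400 = 0.15600 m
430 × 2×10⁻⁴ × 0.55 = 0.04730 m
0.41 × 1500 × 1.7×10⁻⁴ = 0.10455 m
Δh = 0.15295 + 0.15600 + 0.04730 + 0.10455 = 0.46080 m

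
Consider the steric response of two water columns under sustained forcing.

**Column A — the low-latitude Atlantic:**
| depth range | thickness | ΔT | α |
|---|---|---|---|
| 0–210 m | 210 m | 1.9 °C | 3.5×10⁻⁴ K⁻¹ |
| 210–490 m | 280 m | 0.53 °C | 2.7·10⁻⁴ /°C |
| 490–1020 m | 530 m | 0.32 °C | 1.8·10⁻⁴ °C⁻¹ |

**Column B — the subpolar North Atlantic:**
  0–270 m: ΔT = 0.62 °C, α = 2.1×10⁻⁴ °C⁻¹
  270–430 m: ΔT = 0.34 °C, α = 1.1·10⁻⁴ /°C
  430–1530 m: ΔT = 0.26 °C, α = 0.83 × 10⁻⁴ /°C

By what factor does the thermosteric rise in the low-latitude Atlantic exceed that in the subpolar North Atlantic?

3.2

A Layer 1: 1.9 × 210 × 3.5×10⁻⁴ = 0.13965 m
A 210–490 m: 0.53 × 2.7×10⁻⁴ × 280 = 0.040068 m
A 490–1020 m: 0.32 × 530 × 1.8×10⁻⁴ = 0.030528 m
A total: 0.210246 m
B Layer 1: 270 × 0.62 × 2.1×10⁻⁴ = 0.035154 m
B 160 × 0.34 × 1.1×10⁻⁴ = 0.005984 m
B 0.83×10⁻⁴ × 1100 × 0.26 = 0.023738 m
B total: 0.064876 m
Ratio: 0.210246 / 0.064876 ≈ 3.241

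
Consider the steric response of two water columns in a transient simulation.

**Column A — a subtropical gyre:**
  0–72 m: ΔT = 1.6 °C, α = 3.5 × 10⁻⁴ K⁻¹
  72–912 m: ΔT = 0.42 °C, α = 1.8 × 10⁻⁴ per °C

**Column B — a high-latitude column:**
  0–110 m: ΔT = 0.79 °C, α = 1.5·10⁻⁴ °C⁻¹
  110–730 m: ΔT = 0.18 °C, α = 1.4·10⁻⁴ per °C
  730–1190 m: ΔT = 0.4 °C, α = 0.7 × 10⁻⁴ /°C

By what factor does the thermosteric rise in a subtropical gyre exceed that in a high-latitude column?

2.5

A 3.5×10⁻⁴ × 1.6 × 72 = 0.04032 m
A 72–912 m: 1.8×10⁻⁴ × 840 × 0.42 = 0.063504 m
A total: 0.103824 m
B 1.5×10⁻⁴ × 110 × 0.79 = 0.013035 m
B 620 × 0.18 × 1.4×10⁻⁴ = 0.015624 m
B 0.4 × 460 × 0.7×10⁻⁴ = 0.01288 m
B total: 0.041539 m
Ratio: 0.103824 / 0.041539 ≈ 2.499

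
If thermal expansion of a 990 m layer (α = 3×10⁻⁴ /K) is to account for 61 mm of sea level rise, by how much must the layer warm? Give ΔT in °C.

about 0.205 °C

ΔT = Δh/(αH) = 0.061 / (3×10⁻⁴ × 990) ≈ 0.2054 °C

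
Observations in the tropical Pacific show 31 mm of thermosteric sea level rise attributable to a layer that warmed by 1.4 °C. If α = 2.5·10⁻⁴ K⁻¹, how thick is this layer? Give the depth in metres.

H ≈ 89 m

H = Δh/(αΔT) = 0.031 / (2.5×10⁻⁴ × 1.4) ≈ 88.57 m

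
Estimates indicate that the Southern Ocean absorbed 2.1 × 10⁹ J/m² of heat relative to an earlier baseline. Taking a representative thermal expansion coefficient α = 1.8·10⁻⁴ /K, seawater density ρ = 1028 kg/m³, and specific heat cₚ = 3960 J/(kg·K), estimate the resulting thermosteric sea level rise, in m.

0.093 m of thermosteric rise

Δh = αQ/(ρcₚ) = 1.8×10⁻⁴ × 2.1×10⁹ / (1028 × 3960) ≈ 0.092855 m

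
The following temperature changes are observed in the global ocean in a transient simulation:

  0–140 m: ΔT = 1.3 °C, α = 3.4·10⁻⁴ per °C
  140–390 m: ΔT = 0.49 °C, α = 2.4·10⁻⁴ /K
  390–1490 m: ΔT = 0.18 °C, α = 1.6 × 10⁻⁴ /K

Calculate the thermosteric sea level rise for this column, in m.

Layer 1: 1.3 × 3.4×10⁻⁴ × 140 = 0.06188 m
140–390 m: 0.49 × 250 × 2.4×10⁻⁴ = 0.02940 m
390–1490 m: 0.18 × 1.6×10⁻⁴ × 1100 = 0.03168 m
Δh = 0.06188 + 0.02940 + 0.03168 = 0.12296 m

0.123 m of thermosteric rise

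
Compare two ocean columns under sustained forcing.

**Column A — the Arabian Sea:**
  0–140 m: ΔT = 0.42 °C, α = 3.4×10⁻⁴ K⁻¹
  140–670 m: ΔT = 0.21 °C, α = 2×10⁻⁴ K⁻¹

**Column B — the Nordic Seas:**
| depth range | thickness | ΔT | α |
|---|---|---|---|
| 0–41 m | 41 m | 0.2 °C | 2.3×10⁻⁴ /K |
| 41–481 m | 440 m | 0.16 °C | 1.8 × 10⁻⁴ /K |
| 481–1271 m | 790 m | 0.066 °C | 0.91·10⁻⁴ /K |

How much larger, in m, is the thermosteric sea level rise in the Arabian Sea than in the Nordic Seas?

Δh_A − Δh_B ≈ 0.023 m

A 3.4×10⁻⁴ × 0.42 × 140 = 0.019992 m
A 2×10⁻⁴ × 0.21 × 530 = 0.02226 m
A total: 0.042252 m
B 0–41 m: 2.3×10⁻⁴ × 41 × 0.2 = 0.001886 m
B 41–481 m: 440 × 1.8×10⁻⁴ × 0.16 = 0.012672 m
B Layer 3: 790 × 0.91×10⁻⁴ × 0.066 = 0.00474474 m
B total: 0.01930274 m
Difference: 0.042252 − 0.01930274 = 0.02294926 m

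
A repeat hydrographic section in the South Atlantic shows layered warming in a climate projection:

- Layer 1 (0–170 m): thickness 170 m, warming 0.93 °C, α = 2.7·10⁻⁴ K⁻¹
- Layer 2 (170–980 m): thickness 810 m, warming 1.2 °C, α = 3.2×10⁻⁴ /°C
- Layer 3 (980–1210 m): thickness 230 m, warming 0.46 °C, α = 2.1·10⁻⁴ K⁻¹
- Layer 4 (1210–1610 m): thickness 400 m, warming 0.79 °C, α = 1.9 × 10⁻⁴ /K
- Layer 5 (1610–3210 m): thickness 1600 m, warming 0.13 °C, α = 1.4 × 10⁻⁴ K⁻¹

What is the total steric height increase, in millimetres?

465 mm

0–170 m: 170 × 0.93 × 2.7×10⁻⁴ = 0.042687 m
170–980 m: 3.2×10⁻⁴ × 1.2 × 810 = 0.31104 m
Layer 3: 230 × 2.1×10⁻⁴ × 0.46 = 0.022218 m
Layer 4: 0.79 × 1.9×10⁻⁴ × 400 = 0.06004 m
1.4×10⁻⁴ × 0.13 × 1600 = 0.02912 m
Δh = 0.042687 + 0.31104 + 0.022218 + 0.06004 + 0.02912 = 0.465105 m ≈ 465 mm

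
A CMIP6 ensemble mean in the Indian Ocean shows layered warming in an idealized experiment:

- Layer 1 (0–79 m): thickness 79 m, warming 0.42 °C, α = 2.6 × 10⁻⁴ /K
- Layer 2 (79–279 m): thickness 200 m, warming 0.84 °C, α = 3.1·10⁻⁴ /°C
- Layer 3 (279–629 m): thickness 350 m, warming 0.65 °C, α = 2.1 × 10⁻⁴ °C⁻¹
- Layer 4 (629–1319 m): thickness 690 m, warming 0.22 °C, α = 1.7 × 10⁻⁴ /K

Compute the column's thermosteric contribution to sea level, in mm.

0–79 m: 2.6×10⁻⁴ × 0.42 × 79 = 0.0086268 m
Layer 2: 200 × 3.1×10⁻⁴ × 0.84 = 0.05208 m
350 × 0.65 × 2.1×10⁻⁴ = 0.047775 m
0.22 × 1.7×10⁻⁴ × 690 = 0.025806 m
Δh = 0.0086268 + 0.05208 + 0.047775 + 0.025806 = 0.1342878 m

134 mm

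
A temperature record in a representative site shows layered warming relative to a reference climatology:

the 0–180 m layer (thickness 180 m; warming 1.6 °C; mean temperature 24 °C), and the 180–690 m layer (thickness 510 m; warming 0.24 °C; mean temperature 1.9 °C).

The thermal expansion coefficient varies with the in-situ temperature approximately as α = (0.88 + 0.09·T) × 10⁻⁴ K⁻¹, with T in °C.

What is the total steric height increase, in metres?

Layer 1: α = (0.88 + 0.09×24)×10⁻⁴ = 3.04×10⁻⁴ K⁻¹
Layer 2: α = (0.88 + 0.09×1.9)×10⁻⁴ = 1.051×10⁻⁴ K⁻¹
0–180 m: 180 × 1.6 × 3.04×10⁻⁴ = 0.087552 m
0.24 × 1.051×10⁻⁴ × 510 = 0.01286424 m
Δh = 0.087552 + 0.01286424 = 0.10041624 m ≈ 0.10 m

0.10 m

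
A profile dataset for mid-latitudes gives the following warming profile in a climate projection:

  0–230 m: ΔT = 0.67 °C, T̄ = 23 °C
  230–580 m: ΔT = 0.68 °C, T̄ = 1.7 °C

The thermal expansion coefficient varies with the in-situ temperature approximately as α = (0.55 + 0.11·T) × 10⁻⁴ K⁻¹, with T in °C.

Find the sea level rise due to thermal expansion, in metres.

0.0650 m of thermosteric rise

Layer 1: α = (0.55 + 0.11×23)×10⁻⁴ = 3.08×10⁻⁴ K⁻¹
Layer 2: α = (0.55 + 0.11×1.7)×10⁻⁴ = 0.737×10⁻⁴ K⁻¹
Layer 1: 0.67 × 3.08×10⁻⁴ × 230 = 0.0474628 m
230–580 m: 0.737×10⁻⁴ × 0.68 × 350 = 0.0175406 m
Δh = 0.0474628 + 0.0175406 = 0.0650034 m ≈ 0.0650 m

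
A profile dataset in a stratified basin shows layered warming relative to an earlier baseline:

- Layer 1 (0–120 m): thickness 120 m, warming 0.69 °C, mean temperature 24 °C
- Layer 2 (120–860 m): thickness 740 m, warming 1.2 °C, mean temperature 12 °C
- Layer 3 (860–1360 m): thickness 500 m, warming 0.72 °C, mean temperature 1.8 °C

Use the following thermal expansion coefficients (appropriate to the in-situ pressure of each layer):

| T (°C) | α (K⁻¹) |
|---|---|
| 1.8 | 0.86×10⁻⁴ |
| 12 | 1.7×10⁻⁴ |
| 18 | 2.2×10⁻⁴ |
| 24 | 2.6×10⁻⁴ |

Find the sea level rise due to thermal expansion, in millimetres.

Layer 1 at 24 °C → α = 2.6×10⁻⁴ K⁻¹
Layer 2 at 12 °C → α = 1.7×10⁻⁴ K⁻¹
Layer 3 at 1.8 °C → α = 0.86×10⁻⁴ K⁻¹
120 × 2.6×10⁻⁴ × 0.69 = 0.021528 m
Layer 2: 1.7×10⁻⁴ × 740 × 1.2 = 0.15096 m
860–1360 m: 500 × 0.86×10⁻⁴ × 0.72 = 0.03096 m
Δh = 0.021528 + 0.15096 + 0.03096 = 0.203448 m

about 203 mm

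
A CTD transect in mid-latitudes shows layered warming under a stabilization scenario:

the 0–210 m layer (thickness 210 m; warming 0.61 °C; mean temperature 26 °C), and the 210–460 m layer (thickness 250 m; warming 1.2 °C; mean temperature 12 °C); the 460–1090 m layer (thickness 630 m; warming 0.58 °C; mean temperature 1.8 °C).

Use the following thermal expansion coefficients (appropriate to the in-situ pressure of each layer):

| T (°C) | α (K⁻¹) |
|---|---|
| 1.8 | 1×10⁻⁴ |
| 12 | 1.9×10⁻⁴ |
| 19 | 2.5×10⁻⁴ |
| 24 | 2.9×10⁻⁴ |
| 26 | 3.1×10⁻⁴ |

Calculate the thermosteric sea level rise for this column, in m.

Layer 1 at 26 °C → α = 3.1×10⁻⁴ K⁻¹
Layer 2 at 12 °C → α = 1.9×10⁻⁴ K⁻¹
Layer 3 at 1.8 °C → α = 1×10⁻⁴ K⁻¹
0–210 m: 210 × 0.61 × 3.1×10⁻⁴ = 0.039711 m
210–460 m: 1.2 × 1.9×10⁻⁴ × 250 = 0.05700 m
Layer 3: 0.58 × 1×10⁻⁴ × 630 = 0.03654 m
Δh = 0.039711 + 0.05700 + 0.03654 = 0.133251 m

Δh = 0.133 m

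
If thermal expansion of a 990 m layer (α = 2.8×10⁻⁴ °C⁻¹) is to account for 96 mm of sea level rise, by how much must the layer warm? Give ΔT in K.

ΔT = Δh/(αH) = 0.096 / (2.8×10⁻⁴ × 990) ≈ 0.3463 K

ΔT ≈ 0.346 K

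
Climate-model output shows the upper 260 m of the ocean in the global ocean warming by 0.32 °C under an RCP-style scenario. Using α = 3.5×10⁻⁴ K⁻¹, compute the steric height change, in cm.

Δh = αΔT·H = 3.5×10⁻⁴ × 0.32 × 260 = 0.02912 m

Δh = 2.9 cm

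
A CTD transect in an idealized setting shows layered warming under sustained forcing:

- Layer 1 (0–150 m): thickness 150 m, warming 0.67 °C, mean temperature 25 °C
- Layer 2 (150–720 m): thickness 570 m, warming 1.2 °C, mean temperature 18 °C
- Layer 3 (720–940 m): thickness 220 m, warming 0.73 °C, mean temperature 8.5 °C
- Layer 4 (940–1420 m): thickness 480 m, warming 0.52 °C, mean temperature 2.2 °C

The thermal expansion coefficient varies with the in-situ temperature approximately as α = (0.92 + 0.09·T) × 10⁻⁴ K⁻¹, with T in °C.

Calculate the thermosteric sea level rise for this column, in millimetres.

260 mm

Layer 1: α = (0.92 + 0.09×25)×10⁻⁴ = 3.17×10⁻⁴ K⁻¹
Layer 2: α = (0.92 + 0.09×18)×10⁻⁴ = 2.54×10⁻⁴ K⁻¹
Layer 3: α = (0.92 + 0.09×8.5)×10⁻⁴ = 1.685×10⁻⁴ K⁻¹
Layer 4: α = (0.92 + 0.09×2.2)×10⁻⁴ = 1.118×10⁻⁴ K⁻¹
150 × 0.67 × 3.17×10⁻⁴ = 0.0318585 m
150–720 m: 1.2 × 570 × 2.54×10⁻⁴ = 0.173736 m
720–940 m: 1.685×10⁻⁴ × 0.73 × 220 = 0.0270611 m
Layer 4: 1.118×10⁻⁴ × 0.52 × 480 = 0.02790528 m
Δh = 0.0318585 + 0.173736 + 0.0270611 + 0.02790528 = 0.26056088 m ≈ 260 mm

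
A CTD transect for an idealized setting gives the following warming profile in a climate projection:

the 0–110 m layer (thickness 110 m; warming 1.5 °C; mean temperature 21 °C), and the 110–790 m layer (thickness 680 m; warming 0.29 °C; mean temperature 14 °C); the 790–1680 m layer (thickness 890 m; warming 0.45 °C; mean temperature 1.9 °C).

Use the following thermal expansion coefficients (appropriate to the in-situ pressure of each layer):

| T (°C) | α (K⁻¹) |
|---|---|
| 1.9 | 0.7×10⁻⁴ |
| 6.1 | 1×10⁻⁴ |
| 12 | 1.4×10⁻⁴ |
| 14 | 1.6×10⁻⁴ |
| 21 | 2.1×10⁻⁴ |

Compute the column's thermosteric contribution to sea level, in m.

Layer 1 at 21 °C → α = 2.1×10⁻⁴ K⁻¹
Layer 2 at 14 °C → α = 1.6×10⁻⁴ K⁻¹
Layer 3 at 1.9 °C → α = 0.7×10⁻⁴ K⁻¹
Layer 1: 110 × 1.5 × 2.1×10⁻⁴ = 0.03465 m
680 × 1.6×10⁻⁴ × 0.29 = 0.031552 m
Layer 3: 890 × 0.7×10⁻⁴ × 0.45 = 0.028035 m
Δh = 0.03465 + 0.031552 + 0.028035 = 0.094237 m

0.094 m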